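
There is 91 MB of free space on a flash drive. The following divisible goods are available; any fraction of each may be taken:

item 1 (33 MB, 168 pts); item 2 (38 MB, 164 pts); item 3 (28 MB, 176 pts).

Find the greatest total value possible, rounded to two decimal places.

473.47

Take in order of value per unit:
- item 3 (176/28 per unit): all 28 → value 176, running total 176.00
- item 1 (168/33 per unit): all 33 → value 168, running total 344.00
- item 2 (164/38 per unit): 30 of 38 → value 30×164/38 = 129.4737, running total 473.47
Total 473.47.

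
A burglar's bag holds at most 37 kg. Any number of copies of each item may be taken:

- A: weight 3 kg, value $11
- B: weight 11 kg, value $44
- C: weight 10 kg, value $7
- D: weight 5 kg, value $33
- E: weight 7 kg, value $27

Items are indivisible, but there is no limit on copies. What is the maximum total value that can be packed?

Best value-per-unit is D at 33/5, and filling with it alone uses weight 7×5=35. No mix of the others beats 7×33 = 231.

$231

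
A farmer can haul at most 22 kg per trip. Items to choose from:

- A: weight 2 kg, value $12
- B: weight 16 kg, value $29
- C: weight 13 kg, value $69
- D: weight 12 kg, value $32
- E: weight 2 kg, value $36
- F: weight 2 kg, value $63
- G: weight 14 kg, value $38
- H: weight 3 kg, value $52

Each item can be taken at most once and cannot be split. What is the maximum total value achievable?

This is a 0/1 knapsack; check combinations near the capacity.
- A+C+E+F+H: weight 2+13+2+2+3=22, value 12+69+36+63+52=232
- C+E+F+H: weight 13+2+2+3=20, value 69+36+63+52=220
- A+C+F+H: weight 2+13+2+3=20, value 12+69+63+52=196
- A+D+E+F+H: weight 2+12+2+2+3=21, value 12+32+36+63+52=195
- E+F+G+H: weight 2+2+14+3=21, value 36+63+38+52=189
Best: $232.

$232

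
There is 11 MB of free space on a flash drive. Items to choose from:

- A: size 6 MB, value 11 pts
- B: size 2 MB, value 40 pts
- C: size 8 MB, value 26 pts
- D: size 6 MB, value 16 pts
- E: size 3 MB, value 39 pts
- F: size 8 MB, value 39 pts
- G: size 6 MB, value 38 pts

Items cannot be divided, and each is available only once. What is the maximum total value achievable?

Check high-value combinations within 11 MB:
- B+E+G: size 2+3+6=11, value 40+39+38=117
- B+D+E: size 2+6+3=11, value 40+16+39=95
- A+B+E: size 6+2+3=11, value 11+40+39=90
Best: 117 pts.

117 pts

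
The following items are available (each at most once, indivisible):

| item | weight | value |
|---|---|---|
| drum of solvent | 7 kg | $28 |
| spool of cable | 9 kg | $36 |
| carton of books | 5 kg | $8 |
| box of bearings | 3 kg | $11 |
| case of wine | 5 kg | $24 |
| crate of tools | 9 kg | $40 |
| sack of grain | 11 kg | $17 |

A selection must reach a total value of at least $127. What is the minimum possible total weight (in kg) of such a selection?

30

Subsets with value ≥ 127, sorted by total weight:
- drum of solvent+spool of cable+case of wine+crate of tools: weight 30, value 128
- drum of solvent+spool of cable+box of bearings+case of wine+crate of tools: weight 33, value 139
Minimum weight: 30 kg.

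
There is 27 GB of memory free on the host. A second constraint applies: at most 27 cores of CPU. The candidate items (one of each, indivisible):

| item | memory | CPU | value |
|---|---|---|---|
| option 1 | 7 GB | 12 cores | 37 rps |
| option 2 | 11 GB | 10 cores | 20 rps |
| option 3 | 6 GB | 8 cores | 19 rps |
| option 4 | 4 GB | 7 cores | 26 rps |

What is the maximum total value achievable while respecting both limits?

Feasible sets respecting both limits:
- option 1+option 3+option 4: memory 17, CPU 27, value 82
- option 2+option 3+option 4: memory 21, CPU 25, value 65
- option 1+option 4: memory 11, CPU 19, value 63
Best: 82 rps.

82 rps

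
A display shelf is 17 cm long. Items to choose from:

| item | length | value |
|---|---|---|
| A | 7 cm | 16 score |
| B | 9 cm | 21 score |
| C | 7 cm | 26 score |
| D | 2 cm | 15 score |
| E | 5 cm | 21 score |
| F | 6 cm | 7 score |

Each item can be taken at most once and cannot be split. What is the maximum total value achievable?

Check high-value combinations within 17 cm:
- C+D+E: length 7+2+5=14, value 26+15+21=62
- A+C+D: length 7+7+2=16, value 16+26+15=57
- B+D+E: length 9+2+5=16, value 21+15+21=57
- A+D+E: length 7+2+5=14, value 16+15+21=52
Best: 62 score.

62 score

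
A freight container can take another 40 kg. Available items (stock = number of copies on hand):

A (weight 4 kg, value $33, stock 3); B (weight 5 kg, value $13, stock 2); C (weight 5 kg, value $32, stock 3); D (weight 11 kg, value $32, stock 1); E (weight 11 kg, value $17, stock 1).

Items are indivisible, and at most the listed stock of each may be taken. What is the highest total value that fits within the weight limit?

Best selections within weight 40 and stock limits:
- 3×A + 3×C + 1×D: weight 38, value 227
- 3×A + 2×B + 3×C: weight 37, value 221
- 3×A + 3×C + 1×E: weight 38, value 212
- 3×A + 1×B + 3×C: weight 32, value 208
Best: $227.

$227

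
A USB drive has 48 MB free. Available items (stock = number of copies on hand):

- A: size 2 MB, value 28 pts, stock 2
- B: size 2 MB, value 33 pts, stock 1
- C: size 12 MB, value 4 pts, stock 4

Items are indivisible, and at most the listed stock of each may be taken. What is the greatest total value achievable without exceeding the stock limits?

101 pts

Top feasible selections:
- 2×A + 1×B + 3×C: size 42, value 101
- 2×A + 1×B + 2×C: size 30, value 97
- 2×A + 1×B + 1×C: size 18, value 93
- 2×A + 1×B: size 6, value 89
Best: 101 pts.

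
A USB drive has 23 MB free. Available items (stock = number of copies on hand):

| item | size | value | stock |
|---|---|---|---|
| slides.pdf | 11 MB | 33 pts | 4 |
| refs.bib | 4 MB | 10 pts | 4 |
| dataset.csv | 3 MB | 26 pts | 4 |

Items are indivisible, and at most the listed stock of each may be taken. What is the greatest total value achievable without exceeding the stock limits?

Best selections within size 23 and stock limits:
- 1×slides.pdf + 4×dataset.csv: size 23, value 137
- 2×refs.bib + 4×dataset.csv: size 20, value 124
- 1×refs.bib + 4×dataset.csv: size 16, value 114
Best: 137 pts.

137 pts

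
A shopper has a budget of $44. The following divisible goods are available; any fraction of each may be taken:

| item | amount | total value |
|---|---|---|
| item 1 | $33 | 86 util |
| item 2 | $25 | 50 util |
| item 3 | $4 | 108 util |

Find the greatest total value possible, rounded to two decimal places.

208.00

Take in order of value per unit:
- item 3 (108/4 per unit): all 4 → value 108, running total 108.00
- item 1 (86/33 per unit): all 33 → value 86, running total 194.00
- item 2 (50/25 per unit): 7 of 25 → value 7×50/25 = 14.0000, running total 208.00
Total 208.00.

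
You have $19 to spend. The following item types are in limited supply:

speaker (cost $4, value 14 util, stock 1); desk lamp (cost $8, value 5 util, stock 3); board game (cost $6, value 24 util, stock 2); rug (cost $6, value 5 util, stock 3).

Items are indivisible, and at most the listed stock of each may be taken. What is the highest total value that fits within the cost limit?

Top feasible selections:
- 1×speaker + 2×board game: cost 16, value 62
- 2×board game + 1×rug: cost 18, value 53
- 2×board game: cost 12, value 48
Best: 62 util.

62 util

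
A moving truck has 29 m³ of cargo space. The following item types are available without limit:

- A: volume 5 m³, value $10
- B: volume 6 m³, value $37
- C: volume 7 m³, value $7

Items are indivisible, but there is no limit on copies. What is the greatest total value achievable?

$158

Best value-per-unit is B at 37/6; filling with it alone gives 4×37 = 148.
Optimal mix: 1×A + 4×B → volume 29, value 158.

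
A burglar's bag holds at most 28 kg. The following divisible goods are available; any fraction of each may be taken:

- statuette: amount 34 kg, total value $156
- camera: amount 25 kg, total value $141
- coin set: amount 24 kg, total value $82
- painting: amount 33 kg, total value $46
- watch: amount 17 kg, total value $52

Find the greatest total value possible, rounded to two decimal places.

154.76

Take in order of value per unit:
- camera (141/25 per unit): all 25 → value 141, running total 141.00
- statuette (156/34 per unit): 3 of 34 → value 3×156/34 = 13.7647, running total 154.76
Total 154.76.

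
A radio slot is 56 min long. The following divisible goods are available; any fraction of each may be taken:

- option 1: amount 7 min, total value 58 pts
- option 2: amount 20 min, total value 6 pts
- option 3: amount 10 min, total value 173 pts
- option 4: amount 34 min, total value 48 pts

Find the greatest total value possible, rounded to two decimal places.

Take in order of value per unit:
- option 3 (173/10 per unit): all 10 → value 173, running total 173.00
- option 1 (58/7 per unit): all 7 → value 58, running total 231.00
- option 4 (48/34 per unit): all 34 → value 48, running total 279.00
- option 2 (6/20 per unit): 5 of 20 → value 5×6/20 = 1.5000, running total 280.50
Total 280.50.

280.50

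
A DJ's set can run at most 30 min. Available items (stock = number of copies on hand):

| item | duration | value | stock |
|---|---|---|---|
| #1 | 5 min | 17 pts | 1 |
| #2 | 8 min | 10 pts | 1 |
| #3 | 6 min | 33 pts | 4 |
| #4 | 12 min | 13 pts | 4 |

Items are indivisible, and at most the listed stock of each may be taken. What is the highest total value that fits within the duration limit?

Top feasible selections:
- 1×#1 + 4×#3: duration 29, value 149
- 4×#3: duration 24, value 132
- 1×#1 + 3×#3: duration 23, value 116
- 3×#3 + 1×#4: duration 30, value 112
Best: 149 pts.

149 pts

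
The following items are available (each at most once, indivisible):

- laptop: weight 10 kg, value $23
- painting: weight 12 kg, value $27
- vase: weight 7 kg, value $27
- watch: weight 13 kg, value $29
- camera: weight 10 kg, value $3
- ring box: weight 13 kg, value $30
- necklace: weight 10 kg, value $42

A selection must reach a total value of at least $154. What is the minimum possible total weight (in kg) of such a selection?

55

Subsets with value ≥ 154, sorted by total weight:
- painting+vase+watch+ring box+necklace: weight 55, value 155
- laptop+vase+watch+camera+ring box+necklace: weight 63, value 154
- laptop+painting+vase+watch+ring box+necklace: weight 65, value 178
- painting+vase+watch+camera+ring box+necklace: weight 65, value 158
Minimum weight: 55 kg.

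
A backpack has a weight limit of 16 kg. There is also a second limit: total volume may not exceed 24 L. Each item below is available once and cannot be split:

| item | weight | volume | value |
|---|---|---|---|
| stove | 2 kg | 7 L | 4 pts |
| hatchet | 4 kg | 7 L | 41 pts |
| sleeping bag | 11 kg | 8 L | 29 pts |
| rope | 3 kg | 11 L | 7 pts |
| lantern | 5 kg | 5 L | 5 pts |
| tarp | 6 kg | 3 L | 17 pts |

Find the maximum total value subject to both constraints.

Feasible sets respecting both limits:
- hatchet+sleeping bag: weight 15, volume 15, value 70
- hatchet+rope+tarp: weight 13, volume 21, value 65
- hatchet+lantern+tarp: weight 15, volume 15, value 63
Best: 70 pts.

70 pts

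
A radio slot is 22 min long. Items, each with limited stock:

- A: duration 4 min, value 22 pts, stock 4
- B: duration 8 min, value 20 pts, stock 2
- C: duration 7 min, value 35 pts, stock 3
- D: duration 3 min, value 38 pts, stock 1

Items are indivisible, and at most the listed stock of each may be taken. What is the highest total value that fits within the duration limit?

139 pts

Best selections within duration 22 and stock limits:
- 3×A + 1×C + 1×D: duration 22, value 139
- 1×A + 2×C + 1×D: duration 21, value 130
- 4×A + 1×D: duration 19, value 126
- 2×A + 1×C + 1×D: duration 18, value 117
Best: 139 pts.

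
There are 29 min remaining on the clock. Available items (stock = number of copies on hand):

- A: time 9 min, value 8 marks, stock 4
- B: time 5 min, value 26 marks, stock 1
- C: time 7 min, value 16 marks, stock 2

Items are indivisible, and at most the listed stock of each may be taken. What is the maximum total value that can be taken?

66 marks

Top feasible selections:
- 1×A + 1×B + 2×C: time 28, value 66
- 1×B + 2×C: time 19, value 58
Best: 66 marks.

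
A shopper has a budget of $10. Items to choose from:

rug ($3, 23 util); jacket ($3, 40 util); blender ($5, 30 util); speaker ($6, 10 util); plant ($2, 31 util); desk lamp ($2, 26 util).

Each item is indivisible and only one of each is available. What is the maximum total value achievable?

This is a 0/1 knapsack; check combinations near the capacity.
- rug+jacket+plant+desk lamp: cost 3+3+2+2=10, value 23+40+31+26=120
- jacket+blender+plant: cost 3+5+2=10, value 40+30+31=101
- jacket+plant+desk lamp: cost 3+2+2=7, value 40+31+26=97
- jacket+blender+desk lamp: cost 3+5+2=10, value 40+30+26=96
- rug+jacket+plant: cost 3+3+2=8, value 23+40+31=94
Best: 120 util.

120 util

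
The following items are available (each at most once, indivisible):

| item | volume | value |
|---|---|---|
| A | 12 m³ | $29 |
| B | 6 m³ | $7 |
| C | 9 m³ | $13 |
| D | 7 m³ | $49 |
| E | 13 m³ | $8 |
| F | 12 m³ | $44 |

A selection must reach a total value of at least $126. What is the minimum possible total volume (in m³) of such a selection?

Subsets with value ≥ 126, sorted by total volume:
- A+B+D+F: volume 37, value 129
- A+C+D+F: volume 40, value 135
Minimum volume: 37 m³.

37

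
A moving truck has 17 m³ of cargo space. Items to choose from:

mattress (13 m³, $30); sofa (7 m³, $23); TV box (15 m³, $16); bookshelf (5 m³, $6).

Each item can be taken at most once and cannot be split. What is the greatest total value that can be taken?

$30

Check high-value combinations within 17 m³:
- mattress: volume 13, value 30
- sofa+bookshelf: volume 7+5=12, value 23+6=29
- sofa: volume 7, value 23
- TV box: volume 15, value 16
Best: $30.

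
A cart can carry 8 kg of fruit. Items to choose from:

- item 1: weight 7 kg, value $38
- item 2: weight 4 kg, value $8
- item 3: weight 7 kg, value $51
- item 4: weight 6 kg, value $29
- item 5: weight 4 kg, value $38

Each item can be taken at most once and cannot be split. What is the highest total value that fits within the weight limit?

$51

Check high-value combinations within 8 kg:
- item 3: weight 7, value 51
- item 2+item 5: weight 4+4=8, value 8+38=46
- item 5: weight 4, value 38
Best: $51.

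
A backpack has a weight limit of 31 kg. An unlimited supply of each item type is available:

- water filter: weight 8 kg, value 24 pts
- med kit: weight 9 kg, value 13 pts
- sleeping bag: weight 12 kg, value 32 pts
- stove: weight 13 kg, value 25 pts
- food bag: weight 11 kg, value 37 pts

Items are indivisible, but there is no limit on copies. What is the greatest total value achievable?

98 pts

Best value-per-unit is food bag at 37/11; filling with it alone gives 2×37 = 74.
Optimal mix: 1×water filter + 2×food bag → weight 30, value 98.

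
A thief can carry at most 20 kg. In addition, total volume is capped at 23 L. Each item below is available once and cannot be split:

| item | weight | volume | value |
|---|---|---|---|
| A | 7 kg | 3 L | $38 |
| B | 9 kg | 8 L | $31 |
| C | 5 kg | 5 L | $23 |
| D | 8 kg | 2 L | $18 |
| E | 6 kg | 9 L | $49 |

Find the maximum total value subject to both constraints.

$110

Feasible sets respecting both limits:
- A+C+E: weight 18, volume 17, value 110
- B+C+E: weight 20, volume 22, value 103
- C+D+E: weight 19, volume 16, value 90
Best: $110.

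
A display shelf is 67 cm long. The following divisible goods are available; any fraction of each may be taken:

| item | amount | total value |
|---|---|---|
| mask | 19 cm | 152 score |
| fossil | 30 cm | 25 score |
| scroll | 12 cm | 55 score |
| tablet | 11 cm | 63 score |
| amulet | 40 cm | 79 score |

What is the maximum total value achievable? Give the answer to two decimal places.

Take in order of value per unit:
- mask (152/19 per unit): all 19 → value 152, running total 152.00
- tablet (63/11 per unit): all 11 → value 63, running total 215.00
- scroll (55/12 per unit): all 12 → value 55, running total 270.00
- amulet (79/40 per unit): 25 of 40 → value 25×79/40 = 49.3750, running total 319.38
Total 319.38.

319.38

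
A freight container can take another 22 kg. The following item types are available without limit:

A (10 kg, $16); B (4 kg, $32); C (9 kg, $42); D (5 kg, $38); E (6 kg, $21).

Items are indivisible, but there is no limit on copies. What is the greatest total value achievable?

Best value-per-unit is B at 32/4; filling with it alone gives 5×32 = 160.
Optimal mix: 3×B + 2×D → weight 22, value 172.

$172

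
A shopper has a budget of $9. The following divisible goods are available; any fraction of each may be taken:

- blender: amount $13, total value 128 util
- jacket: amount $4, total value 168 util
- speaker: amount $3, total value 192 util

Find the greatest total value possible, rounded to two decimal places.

Take in order of value per unit:
- speaker (192/3 per unit): all 3 → value 192, running total 192.00
- jacket (168/4 per unit): all 4 → value 168, running total 360.00
- blender (128/13 per unit): 2 of 13 → value 2×128/13 = 19.6923, running total 379.69
Total 379.69.

379.69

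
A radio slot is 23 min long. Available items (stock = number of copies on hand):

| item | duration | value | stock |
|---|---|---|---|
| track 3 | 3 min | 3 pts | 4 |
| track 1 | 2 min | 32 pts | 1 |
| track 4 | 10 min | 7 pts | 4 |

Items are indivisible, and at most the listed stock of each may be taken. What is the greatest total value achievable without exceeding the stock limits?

Top feasible selections:
- 3×track 3 + 1×track 1 + 1×track 4: duration 21, value 48
- 1×track 1 + 2×track 4: duration 22, value 46
- 2×track 3 + 1×track 1 + 1×track 4: duration 18, value 45
Best: 48 pts.

48 pts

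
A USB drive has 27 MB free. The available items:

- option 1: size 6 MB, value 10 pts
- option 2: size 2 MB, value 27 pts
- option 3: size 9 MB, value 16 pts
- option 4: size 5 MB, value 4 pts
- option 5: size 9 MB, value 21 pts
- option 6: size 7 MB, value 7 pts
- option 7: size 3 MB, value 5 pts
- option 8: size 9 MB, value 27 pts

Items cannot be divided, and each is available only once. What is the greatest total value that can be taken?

Check high-value combinations within 27 MB:
- option 1+option 2+option 5+option 8: size 6+2+9+9=26, value 10+27+21+27=85
- option 2+option 5+option 6+option 8: size 2+9+7+9=27, value 27+21+7+27=82
- option 2+option 5+option 7+option 8: size 2+9+3+9=23, value 27+21+5+27=80
- option 1+option 2+option 3+option 8: size 6+2+9+9=26, value 10+27+16+27=80
Best: 85 pts.

85 pts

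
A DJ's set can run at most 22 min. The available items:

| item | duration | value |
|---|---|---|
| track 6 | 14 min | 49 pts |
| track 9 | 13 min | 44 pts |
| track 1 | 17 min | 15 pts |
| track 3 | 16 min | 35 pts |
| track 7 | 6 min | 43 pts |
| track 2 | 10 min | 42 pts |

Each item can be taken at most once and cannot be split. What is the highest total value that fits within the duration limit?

This is a 0/1 knapsack; check combinations near the capacity.
- track 6+track 7: duration 14+6=20, value 49+43=92
- track 9+track 7: duration 13+6=19, value 44+43=87
- track 7+track 2: duration 6+10=16, value 43+42=85
Best: 92 pts.

92 pts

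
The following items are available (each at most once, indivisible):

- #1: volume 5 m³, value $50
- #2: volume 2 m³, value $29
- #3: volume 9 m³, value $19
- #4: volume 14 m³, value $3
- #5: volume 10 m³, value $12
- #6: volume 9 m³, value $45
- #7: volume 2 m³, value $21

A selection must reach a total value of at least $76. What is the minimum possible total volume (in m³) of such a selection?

7

Subsets with value ≥ 76, sorted by total volume:
- #1+#2: volume 7, value 79
- #1+#2+#7: volume 9, value 100
- #2+#6+#7: volume 13, value 95
- #1+#6: volume 14, value 95
Minimum volume: 7 m³.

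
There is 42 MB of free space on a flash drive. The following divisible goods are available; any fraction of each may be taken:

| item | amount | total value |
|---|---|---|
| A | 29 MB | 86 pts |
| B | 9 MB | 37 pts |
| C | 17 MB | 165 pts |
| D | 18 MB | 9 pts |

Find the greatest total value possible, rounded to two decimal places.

Take in order of value per unit:
- C (165/17 per unit): all 17 → value 165, running total 165.00
- B (37/9 per unit): all 9 → value 37, running total 202.00
- A (86/29 per unit): 16 of 29 → value 16×86/29 = 47.4483, running total 249.45
Total 249.45.

249.45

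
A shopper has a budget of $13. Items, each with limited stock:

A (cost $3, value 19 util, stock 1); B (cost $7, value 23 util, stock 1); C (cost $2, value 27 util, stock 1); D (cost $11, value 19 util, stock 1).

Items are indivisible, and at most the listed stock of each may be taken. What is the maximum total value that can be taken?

69 util

Best selections within cost 13 and stock limits:
- 1×A + 1×B + 1×C: cost 12, value 69
- 1×B + 1×C: cost 9, value 50
- 1×A + 1×C: cost 5, value 46
- 1×C + 1×D: cost 13, value 46
Best: 69 util.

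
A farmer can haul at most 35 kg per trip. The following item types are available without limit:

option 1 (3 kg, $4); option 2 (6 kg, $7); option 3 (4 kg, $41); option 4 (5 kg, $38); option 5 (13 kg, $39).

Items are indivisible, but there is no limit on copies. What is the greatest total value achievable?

Best value-per-unit is option 3 at 41/4; filling with it alone gives 8×41 = 328.
Optimal mix: 1×option 1 + 8×option 3 → weight 35, value 332.

$332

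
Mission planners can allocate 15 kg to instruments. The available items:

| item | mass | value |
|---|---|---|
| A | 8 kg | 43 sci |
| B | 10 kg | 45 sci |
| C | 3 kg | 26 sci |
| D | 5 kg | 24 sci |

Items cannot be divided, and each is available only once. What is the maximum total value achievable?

71 sci

Check high-value combinations within 15 kg:
- B+C: mass 10+3=13, value 45+26=71
- A+C: mass 8+3=11, value 43+26=69
- B+D: mass 10+5=15, value 45+24=69
- A+D: mass 8+5=13, value 43+24=67
Best: 71 sci.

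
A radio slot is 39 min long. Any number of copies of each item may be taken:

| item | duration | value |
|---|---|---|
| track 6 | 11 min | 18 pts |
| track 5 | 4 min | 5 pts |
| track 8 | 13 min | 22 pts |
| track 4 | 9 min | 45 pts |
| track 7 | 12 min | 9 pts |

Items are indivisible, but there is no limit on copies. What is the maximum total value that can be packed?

Best value-per-unit is track 4 at 45/9, and filling with it alone uses duration 4×9=36. No mix of the others beats 4×45 = 180.

180 pts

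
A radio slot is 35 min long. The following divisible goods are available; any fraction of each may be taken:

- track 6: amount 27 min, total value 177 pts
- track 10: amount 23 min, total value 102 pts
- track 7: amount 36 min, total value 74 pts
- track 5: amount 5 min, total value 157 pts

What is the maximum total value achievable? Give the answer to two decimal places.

347.30

Take in order of value per unit:
- track 5 (157/5 per unit): all 5 → value 157, running total 157.00
- track 6 (177/27 per unit): all 27 → value 177, running total 334.00
- track 10 (102/23 per unit): 3 of 23 → value 3×102/23 = 13.3043, running total 347.30
Total 347.30.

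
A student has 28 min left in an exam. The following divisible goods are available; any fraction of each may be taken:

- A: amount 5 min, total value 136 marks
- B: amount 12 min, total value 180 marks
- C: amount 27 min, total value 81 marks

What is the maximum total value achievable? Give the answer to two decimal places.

349.00

Take in order of value per unit:
- A (136/5 per unit): all 5 → value 136, running total 136.00
- B (180/12 per unit): all 12 → value 180, running total 316.00
- C (81/27 per unit): 11 of 27 → value 11×81/27 = 33.0000, running total 349.00
Total 349.00.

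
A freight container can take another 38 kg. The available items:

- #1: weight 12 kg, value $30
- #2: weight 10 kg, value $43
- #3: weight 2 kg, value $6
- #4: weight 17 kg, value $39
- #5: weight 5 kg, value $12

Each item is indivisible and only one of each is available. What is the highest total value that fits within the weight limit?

Check high-value combinations within 38 kg:
- #2+#3+#4+#5: weight 10+2+17+5=34, value 43+6+39+12=100
- #2+#4+#5: weight 10+17+5=32, value 43+39+12=94
- #1+#2+#3+#5: weight 12+10+2+5=29, value 30+43+6+12=91
- #2+#3+#4: weight 10+2+17=29, value 43+6+39=88
Best: $100.

$100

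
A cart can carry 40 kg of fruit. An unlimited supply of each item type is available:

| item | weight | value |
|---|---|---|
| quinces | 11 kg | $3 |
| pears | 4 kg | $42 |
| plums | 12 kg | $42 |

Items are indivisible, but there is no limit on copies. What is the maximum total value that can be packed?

Best value-per-unit is pears at 42/4, and filling with it alone uses weight 10×4=40. No mix of the others beats 10×42 = 420.

$420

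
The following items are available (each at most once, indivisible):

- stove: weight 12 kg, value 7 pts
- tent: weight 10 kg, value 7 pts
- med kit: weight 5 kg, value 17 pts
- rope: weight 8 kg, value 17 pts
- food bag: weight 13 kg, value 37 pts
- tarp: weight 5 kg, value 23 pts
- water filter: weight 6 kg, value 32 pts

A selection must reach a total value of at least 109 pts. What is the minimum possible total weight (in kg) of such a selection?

Subsets with value ≥ 109, sorted by total weight:
- med kit+food bag+tarp+water filter: weight 29, value 109
- rope+food bag+tarp+water filter: weight 32, value 109
- med kit+rope+food bag+tarp+water filter: weight 37, value 126
- tent+med kit+food bag+tarp+water filter: weight 39, value 116
Minimum weight: 29 kg.

29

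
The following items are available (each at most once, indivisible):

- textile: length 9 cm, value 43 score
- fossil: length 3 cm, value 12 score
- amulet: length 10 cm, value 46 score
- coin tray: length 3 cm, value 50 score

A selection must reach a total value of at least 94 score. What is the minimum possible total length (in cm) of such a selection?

Subsets with value ≥ 94, sorted by total length:
- amulet+coin tray: length 13, value 96
- textile+fossil+coin tray: length 15, value 105
- fossil+amulet+coin tray: length 16, value 108
- textile+amulet+coin tray: length 22, value 139
Minimum length: 13 cm.

13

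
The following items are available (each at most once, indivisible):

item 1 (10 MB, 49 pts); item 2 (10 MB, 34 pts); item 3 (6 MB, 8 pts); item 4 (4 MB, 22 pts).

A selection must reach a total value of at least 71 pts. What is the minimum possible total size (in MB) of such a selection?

14

Subsets with value ≥ 71, sorted by total size:
- item 1+item 4: size 14, value 71
- item 1+item 2: size 20, value 83
- item 1+item 3+item 4: size 20, value 79
Minimum size: 14 MB.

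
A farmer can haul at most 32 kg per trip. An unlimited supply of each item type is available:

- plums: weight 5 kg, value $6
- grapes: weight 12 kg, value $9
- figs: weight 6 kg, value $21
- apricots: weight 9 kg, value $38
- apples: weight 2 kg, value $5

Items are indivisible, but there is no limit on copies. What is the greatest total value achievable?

Best value-per-unit is apricots at 38/9; filling with it alone gives 3×38 = 114.
Optimal mix: 3×apricots + 2×apples → weight 31, value 124.

$124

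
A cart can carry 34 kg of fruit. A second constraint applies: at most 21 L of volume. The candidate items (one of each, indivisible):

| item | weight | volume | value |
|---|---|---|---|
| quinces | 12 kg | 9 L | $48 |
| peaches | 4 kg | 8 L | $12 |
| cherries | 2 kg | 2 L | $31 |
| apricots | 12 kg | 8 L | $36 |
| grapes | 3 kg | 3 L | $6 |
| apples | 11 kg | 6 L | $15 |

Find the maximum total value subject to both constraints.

$115

Feasible sets respecting both limits:
- quinces+cherries+apricots: weight 26, volume 19, value 115
- quinces+cherries+grapes+apples: weight 28, volume 20, value 100
- quinces+cherries+apples: weight 25, volume 17, value 94
- quinces+peaches+cherries: weight 18, volume 19, value 91
Best: $115.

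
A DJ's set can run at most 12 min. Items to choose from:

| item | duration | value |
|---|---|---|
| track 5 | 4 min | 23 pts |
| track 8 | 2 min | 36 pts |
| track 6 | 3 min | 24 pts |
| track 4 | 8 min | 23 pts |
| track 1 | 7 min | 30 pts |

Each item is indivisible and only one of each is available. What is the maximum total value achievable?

90 pts

Check high-value combinations within 12 min:
- track 8+track 6+track 1: duration 2+3+7=12, value 36+24+30=90
- track 5+track 8+track 6: duration 4+2+3=9, value 23+36+24=83
- track 8+track 1: duration 2+7=9, value 36+30=66
- track 8+track 6: duration 2+3=5, value 36+24=60
Best: 90 pts.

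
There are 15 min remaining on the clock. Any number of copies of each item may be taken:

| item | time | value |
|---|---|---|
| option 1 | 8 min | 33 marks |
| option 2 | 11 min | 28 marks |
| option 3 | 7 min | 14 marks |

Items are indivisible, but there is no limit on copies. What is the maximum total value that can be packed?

Best value-per-unit is option 1 at 33/8; filling with it alone gives 1×33 = 33.
Optimal mix: 1×option 1 + 1×option 3 → time 15, value 47.

47 marks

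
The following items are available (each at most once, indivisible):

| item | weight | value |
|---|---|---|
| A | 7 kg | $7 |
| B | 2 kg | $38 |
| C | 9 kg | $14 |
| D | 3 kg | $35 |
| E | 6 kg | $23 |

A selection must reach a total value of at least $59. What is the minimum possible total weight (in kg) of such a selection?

Subsets with value ≥ 59, sorted by total weight:
- B+D: weight 5, value 73
- B+E: weight 8, value 61
- B+D+E: weight 11, value 96
- A+B+D: weight 12, value 80
Minimum weight: 5 kg.

5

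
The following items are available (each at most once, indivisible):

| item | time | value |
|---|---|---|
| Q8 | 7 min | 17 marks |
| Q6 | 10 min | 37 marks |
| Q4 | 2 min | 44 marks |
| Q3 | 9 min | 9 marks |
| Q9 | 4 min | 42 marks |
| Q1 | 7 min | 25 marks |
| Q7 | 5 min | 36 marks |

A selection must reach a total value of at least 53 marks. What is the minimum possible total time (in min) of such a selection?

Subsets with value ≥ 53, sorted by total time:
- Q4+Q9: time 6, value 86
- Q4+Q7: time 7, value 80
- Q9+Q7: time 9, value 78
- Q4+Q1: time 9, value 69
Minimum time: 6 min.

6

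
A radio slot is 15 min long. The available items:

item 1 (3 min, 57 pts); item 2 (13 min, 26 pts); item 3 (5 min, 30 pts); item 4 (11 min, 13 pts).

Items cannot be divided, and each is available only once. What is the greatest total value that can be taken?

This is a 0/1 knapsack; check combinations near the capacity.
- item 1+item 3: duration 3+5=8, value 57+30=87
- item 1+item 4: duration 3+11=14, value 57+13=70
- item 1: duration 3, value 57
- item 3: duration 5, value 30
- item 2: duration 13, value 26
Best: 87 pts.

87 pts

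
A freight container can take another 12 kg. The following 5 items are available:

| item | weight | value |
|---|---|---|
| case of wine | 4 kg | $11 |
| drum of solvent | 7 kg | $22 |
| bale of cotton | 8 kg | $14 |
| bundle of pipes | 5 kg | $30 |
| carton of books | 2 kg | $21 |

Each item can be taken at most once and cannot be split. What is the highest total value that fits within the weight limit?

$62

This is a 0/1 knapsack; check combinations near the capacity.
- case of wine+bundle of pipes+carton of books: weight 4+5+2=11, value 11+30+21=62
- drum of solvent+bundle of pipes: weight 7+5=12, value 22+30=52
- bundle of pipes+carton of books: weight 5+2=7, value 30+21=51
- drum of solvent+carton of books: weight 7+2=9, value 22+21=43
- case of wine+bundle of pipes: weight 4+5=9, value 11+30=41
Best: $62.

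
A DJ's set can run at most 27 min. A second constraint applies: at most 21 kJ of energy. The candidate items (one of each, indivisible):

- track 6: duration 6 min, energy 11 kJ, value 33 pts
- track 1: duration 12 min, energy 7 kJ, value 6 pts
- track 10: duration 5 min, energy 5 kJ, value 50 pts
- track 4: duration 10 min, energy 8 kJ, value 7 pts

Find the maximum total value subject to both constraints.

Feasible sets respecting both limits:
- track 6+track 10: duration 11, energy 16, value 83
- track 1+track 10+track 4: duration 27, energy 20, value 63
- track 10+track 4: duration 15, energy 13, value 57
- track 1+track 10: duration 17, energy 12, value 56
Best: 83 pts.

83 pts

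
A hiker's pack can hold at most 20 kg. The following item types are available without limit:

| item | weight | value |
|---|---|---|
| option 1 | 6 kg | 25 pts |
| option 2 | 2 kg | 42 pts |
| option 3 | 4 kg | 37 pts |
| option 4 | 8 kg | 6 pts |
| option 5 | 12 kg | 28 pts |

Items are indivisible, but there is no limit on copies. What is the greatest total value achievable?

Best value-per-unit is option 2 at 42/2, and filling with it alone uses weight 10×2=20. No mix of the others beats 10×42 = 420.

420 pts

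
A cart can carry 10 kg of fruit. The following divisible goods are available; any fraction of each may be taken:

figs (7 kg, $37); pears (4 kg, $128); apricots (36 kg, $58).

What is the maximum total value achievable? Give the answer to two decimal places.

159.71

Take in order of value per unit:
- pears (128/4 per unit): all 4 → value 128, running total 128.00
- figs (37/7 per unit): 6 of 7 → value 6×37/7 = 31.7143, running total 159.71
Total 159.71.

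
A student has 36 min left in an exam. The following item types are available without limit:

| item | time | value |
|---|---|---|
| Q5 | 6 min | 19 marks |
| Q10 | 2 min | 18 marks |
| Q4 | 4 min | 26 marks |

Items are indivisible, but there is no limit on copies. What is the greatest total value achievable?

324 marks

Best value-per-unit is Q10 at 18/2, and filling with it alone uses time 18×2=36. No mix of the others beats 18×18 = 324.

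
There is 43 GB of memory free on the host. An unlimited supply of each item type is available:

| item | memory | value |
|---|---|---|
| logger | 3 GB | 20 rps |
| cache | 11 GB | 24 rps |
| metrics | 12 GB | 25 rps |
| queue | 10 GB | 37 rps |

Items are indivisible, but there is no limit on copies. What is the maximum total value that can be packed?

Best value-per-unit is logger at 20/3, and filling with it alone uses memory 14×3=42. No mix of the others beats 14×20 = 280.

280 rps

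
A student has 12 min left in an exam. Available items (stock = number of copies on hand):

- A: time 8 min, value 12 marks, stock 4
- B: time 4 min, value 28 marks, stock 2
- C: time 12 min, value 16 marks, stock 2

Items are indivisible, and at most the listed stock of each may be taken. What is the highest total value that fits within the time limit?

56 marks

Top feasible selections:
- 2×B: time 8, value 56
- 1×A + 1×B: time 12, value 40
- 1×B: time 4, value 28
Best: 56 marks.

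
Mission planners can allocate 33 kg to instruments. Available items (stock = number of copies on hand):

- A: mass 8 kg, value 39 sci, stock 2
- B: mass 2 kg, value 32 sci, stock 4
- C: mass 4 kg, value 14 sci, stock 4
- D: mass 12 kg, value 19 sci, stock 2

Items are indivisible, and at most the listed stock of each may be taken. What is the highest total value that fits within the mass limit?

Top feasible selections:
- 2×A + 4×B + 2×C: mass 32, value 234
- 1×A + 4×B + 4×C: mass 32, value 223
Best: 234 sci.

234 sci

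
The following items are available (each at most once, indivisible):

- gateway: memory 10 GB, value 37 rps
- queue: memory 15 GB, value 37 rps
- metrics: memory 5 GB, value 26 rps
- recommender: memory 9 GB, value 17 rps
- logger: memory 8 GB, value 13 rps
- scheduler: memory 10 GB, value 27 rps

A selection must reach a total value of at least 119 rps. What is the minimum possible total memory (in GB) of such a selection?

40

Subsets with value ≥ 119, sorted by total memory:
- gateway+queue+metrics+scheduler: memory 40, value 127
- gateway+metrics+recommender+logger+scheduler: memory 42, value 120
Minimum memory: 40 GB.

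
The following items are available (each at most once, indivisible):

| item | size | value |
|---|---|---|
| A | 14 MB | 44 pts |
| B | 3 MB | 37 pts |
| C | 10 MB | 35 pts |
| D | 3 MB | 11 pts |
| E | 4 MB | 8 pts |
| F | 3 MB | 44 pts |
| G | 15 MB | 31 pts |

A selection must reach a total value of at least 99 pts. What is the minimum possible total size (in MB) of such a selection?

Subsets with value ≥ 99, sorted by total size:
- B+D+E+F: size 13, value 100
- B+C+F: size 16, value 116
- B+C+D+F: size 19, value 127
- A+B+F: size 20, value 125
Minimum size: 13 MB.

13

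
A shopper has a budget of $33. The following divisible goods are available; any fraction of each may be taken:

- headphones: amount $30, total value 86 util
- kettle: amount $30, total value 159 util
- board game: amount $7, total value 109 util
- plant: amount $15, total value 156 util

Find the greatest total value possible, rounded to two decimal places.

323.30

Take in order of value per unit:
- board game (109/7 per unit): all 7 → value 109, running total 109.00
- plant (156/15 per unit): all 15 → value 156, running total 265.00
- kettle (159/30 per unit): 11 of 30 → value 11×159/30 = 58.3000, running total 323.30
Total 323.30.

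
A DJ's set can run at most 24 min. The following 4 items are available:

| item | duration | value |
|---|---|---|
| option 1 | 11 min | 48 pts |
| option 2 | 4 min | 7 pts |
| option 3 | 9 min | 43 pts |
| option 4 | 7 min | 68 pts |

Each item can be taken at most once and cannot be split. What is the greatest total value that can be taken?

Check high-value combinations within 24 min:
- option 1+option 2+option 4: duration 11+4+7=22, value 48+7+68=123
- option 2+option 3+option 4: duration 4+9+7=20, value 7+43+68=118
- option 1+option 4: duration 11+7=18, value 48+68=116
- option 3+option 4: duration 9+7=16, value 43+68=111
Best: 123 pts.

123 pts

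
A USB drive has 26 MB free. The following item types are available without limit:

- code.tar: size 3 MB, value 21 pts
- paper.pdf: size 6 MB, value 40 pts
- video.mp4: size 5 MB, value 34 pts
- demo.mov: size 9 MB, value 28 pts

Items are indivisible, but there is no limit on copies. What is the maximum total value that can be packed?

Best value-per-unit is code.tar at 21/3; filling with it alone gives 8×21 = 168.
Optimal mix: 7×code.tar + 1×video.mp4 → size 26, value 181.

181 pts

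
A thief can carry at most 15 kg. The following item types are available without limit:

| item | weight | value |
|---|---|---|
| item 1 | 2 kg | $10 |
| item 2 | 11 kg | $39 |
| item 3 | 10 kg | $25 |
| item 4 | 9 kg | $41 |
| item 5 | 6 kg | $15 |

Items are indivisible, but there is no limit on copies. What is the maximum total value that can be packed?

Best value-per-unit is item 1 at 10/2; filling with it alone gives 7×10 = 70.
Optimal mix: 3×item 1 + 1×item 4 → weight 15, value 71.

$71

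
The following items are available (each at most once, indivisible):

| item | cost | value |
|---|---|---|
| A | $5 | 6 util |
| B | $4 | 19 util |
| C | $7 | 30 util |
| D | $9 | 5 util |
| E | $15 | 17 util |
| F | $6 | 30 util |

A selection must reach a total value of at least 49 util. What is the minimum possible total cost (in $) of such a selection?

Subsets with value ≥ 49, sorted by total cost:
- B+F: cost 10, value 49
- B+C: cost 11, value 49
- C+F: cost 13, value 60
- A+B+F: cost 15, value 55
Minimum cost: 10 $.

10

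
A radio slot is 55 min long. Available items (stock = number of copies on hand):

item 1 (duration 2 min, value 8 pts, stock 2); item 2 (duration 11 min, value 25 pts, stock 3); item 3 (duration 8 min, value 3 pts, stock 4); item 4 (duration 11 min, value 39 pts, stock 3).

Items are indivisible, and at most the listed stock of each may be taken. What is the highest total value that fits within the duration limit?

167 pts

Best selections within duration 55 and stock limits:
- 2×item 2 + 3×item 4: duration 55, value 167
- 2×item 1 + 1×item 2 + 3×item 4: duration 48, value 158
Best: 167 pts.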